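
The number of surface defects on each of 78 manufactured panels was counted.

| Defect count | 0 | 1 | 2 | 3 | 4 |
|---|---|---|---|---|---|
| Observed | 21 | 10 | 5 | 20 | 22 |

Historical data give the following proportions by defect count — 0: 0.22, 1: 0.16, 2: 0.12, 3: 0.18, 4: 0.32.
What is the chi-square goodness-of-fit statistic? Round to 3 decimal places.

Expected counts E_i = n·p_i: 78×0.22 = 17.16, 78×0.16 = 12.48, 78×0.12 = 9.36, 78×0.18 = 14.04, 78×0.32 = 24.96.
0: (21 − 17.16)²/17.16 = 14.7456/17.16 = 0.8593
1: (10 − 12.48)²/12.48 = 6.1504/12.48 = 0.4928
2: (5 − 9.36)²/9.36 = 19.0096/9.36 = 2.0309
3: (20 − 14.04)²/14.04 = 35.5216/14.04 = 2.5300
4: (22 − 24.96)²/24.96 = 8.7616/24.96 = 0.3510
Sum = 6.264

6.264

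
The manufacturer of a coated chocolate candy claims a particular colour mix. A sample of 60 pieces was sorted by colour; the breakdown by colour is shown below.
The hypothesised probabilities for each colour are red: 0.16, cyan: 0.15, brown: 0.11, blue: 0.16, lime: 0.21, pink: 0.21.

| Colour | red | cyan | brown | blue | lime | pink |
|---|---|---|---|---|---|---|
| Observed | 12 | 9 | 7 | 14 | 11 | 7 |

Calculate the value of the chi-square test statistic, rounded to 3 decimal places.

5.333

Expected counts E_i = n·p_i: 60×0.16 = 9.6, 60×0.15 = 9, 60×0.11 = 6.6, 60×0.16 = 9.6, 60×0.21 = 12.6, 60×0.21 = 12.6.
χ² = (12−9.6)²/9.6 + (9−9)²/9 + (7−6.6)²/6.6 + (14−9.6)²/9.6 + (11−12.6)²/12.6 + (7−12.6)²/12.6
   = 0.6000 + 0.0000 + 0.0242 + 2.0167 + 0.2032 + 2.4889
Sum = 5.333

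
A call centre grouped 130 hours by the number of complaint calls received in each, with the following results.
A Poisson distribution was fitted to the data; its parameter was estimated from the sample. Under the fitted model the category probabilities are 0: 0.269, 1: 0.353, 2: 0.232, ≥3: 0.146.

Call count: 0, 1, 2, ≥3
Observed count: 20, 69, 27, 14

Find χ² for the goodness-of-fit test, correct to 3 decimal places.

19.684

Expected counts E_i = n·p_i: 130×0.269 = 34.97, 130×0.353 = 45.89, 130×0.232 = 30.16, 130×0.146 = 18.98.
χ² = (20−34.97)²/34.97 + (69−45.89)²/45.89 + (27−30.16)²/30.16 + (14−18.98)²/18.98
   = 6.4084 + 11.6381 + 0.3311 + 1.3067
Sum = 19.684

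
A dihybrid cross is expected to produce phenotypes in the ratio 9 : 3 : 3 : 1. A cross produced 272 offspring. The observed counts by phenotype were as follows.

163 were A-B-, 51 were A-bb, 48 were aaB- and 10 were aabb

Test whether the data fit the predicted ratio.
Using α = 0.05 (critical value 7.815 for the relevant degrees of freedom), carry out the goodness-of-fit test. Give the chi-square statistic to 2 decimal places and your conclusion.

3.71; do not reject

Ratio total = 16. Expected counts: 272×9/16 = 153, 272×3/16 = 51, 272×3/16 = 51, 272×1/16 = 17.
A-B-: (163 − 153)²/153 = 100/153 = 0.654
A-bb: (51 − 51)²/51 = 0/51 = 0.000
aaB-: (48 − 51)²/51 = 9/51 = 0.176
aabb: (10 − 17)²/17 = 49/17 = 2.882
Sum = 3.71
df = 3. Since 3.71 < 7.815, we do not reject H₀.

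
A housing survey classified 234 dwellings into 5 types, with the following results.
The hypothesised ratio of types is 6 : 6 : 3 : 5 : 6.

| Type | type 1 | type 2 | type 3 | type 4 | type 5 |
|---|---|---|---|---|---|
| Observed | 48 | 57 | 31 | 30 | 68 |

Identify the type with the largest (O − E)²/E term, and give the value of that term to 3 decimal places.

Ratio total = 26. Expected counts: 234×6/26 = 54, 234×6/26 = 54, 234×3/26 = 27, 234×5/26 = 45, 234×6/26 = 54.
cat         O        E   (O−E)²/E
type 1     48       54     0.6667
type 2     57       54     0.1667
type 3     31       27     0.5926
type 4     30       45     5.0000
type 5     68       54     3.6296
The largest term is for type 4: 5.000.

type 4, 5.000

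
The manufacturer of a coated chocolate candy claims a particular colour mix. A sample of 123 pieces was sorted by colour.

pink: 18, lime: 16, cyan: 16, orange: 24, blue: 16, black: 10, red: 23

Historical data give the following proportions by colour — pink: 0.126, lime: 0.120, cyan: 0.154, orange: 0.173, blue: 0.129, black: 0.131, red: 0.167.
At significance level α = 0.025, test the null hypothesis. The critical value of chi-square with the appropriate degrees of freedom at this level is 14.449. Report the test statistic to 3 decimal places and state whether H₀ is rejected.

Expected counts E_i = n·p_i: 123×0.126 = 15.498, 123×0.120 = 14.76, 123×0.154 = 18.942, 123×0.173 = 21.279, 123×0.129 = 15.867, 123×0.131 = 16.113, 123×0.167 = 20.541.
pink: (18 − 15.498)²/15.498 = 6.260004/15.498 = 0.4039
lime: (16 − 14.76)²/14.76 = 1.5376/14.76 = 0.1042
cyan: (16 − 18.942)²/18.942 = 8.655364/18.942 = 0.4569
orange: (24 − 21.279)²/21.279 = 7.403841/21.279 = 0.3479
blue: (16 − 15.867)²/15.867 = 0.017689/15.867 = 0.0011
black: (10 − 16.113)²/16.113 = 37.368769/16.113 = 2.3192
red: (23 − 20.541)²/20.541 = 6.046681/20.541 = 0.2944
Sum = 3.928
df = 6. Since 3.928 < 14.449, we do not reject H₀.

3.928; do not reject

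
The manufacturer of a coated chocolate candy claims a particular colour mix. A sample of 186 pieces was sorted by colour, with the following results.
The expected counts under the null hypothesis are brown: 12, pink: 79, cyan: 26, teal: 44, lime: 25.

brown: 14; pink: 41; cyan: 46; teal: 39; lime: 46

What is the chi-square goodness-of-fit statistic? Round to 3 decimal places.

cat         O        E   (O−E)²/E
brown      14       12     0.3333
pink       41       79    18.2785
cyan       46       26    15.3846
teal       39       44     0.5682
lime       46       25    17.6400
Sum = 52.205

52.205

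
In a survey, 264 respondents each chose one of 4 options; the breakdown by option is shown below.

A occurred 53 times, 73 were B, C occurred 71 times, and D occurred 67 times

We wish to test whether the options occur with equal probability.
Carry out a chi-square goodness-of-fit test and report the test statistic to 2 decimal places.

3.70

Expected count for each of the 4 categories: 264/4 = 66.
A: (53 − 66)²/66 = 169/66 = 2.561
B: (73 − 66)²/66 = 49/66 = 0.742
C: (71 − 66)²/66 = 25/66 = 0.379
D: (67 − 66)²/66 = 1/66 = 0.015
Sum = 3.70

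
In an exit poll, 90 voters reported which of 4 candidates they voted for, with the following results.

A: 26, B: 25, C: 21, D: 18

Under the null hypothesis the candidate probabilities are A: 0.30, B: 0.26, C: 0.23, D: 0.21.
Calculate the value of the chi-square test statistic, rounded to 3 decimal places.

Expected counts E_i = n·p_i: 90×0.30 = 27, 90×0.26 = 23.4, 90×0.23 = 20.7, 90×0.21 = 18.9.
A: (26 − 27)²/27 = 1/27 = 0.0370
B: (25 − 23.4)²/23.4 = 2.56/23.4 = 0.1094
C: (21 − 20.7)²/20.7 = 0.09/20.7 = 0.0043
D: (18 − 18.9)²/18.9 = 0.81/18.9 = 0.0429
Sum = 0.194

0.194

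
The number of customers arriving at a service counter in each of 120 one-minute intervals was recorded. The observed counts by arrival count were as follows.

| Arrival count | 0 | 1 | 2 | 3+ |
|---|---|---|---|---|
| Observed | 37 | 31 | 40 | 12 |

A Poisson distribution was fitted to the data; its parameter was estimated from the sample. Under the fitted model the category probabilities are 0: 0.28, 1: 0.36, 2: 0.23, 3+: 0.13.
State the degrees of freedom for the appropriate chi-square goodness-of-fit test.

2

There are k = 4 categories and 1 parameter estimated from the data, so df = 4 − 1 − 1 = 2.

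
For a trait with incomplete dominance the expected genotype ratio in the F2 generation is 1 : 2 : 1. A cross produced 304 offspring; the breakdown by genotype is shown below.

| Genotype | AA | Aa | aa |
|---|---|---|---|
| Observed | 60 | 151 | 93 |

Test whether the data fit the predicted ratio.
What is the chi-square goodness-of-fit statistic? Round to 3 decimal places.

7.178

Ratio total = 4. Expected counts: 304×1/4 = 76, 304×2/4 = 152, 304×1/4 = 76.
AA: (60 − 76)²/76 = 256/76 = 3.3684
Aa: (151 − 152)²/152 = 1/152 = 0.0066
aa: (93 − 76)²/76 = 289/76 = 3.8026
Sum = 7.178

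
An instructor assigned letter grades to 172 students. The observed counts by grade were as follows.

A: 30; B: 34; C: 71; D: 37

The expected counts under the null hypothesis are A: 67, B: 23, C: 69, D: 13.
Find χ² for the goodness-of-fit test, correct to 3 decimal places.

χ² = (30−67)²/67 + (34−23)²/23 + (71−69)²/69 + (37−13)²/13
   = 20.4328 + 5.2609 + 0.0580 + 44.3077
Sum = 70.059

70.059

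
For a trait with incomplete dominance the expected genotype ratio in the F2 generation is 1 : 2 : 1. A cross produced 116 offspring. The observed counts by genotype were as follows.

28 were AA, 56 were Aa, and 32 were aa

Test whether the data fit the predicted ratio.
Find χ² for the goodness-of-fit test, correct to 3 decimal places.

Ratio total = 4. Expected counts: 116×1/4 = 29, 116×2/4 = 58, 116×1/4 = 29.
AA: (28 − 29)²/29 = 1/29 = 0.0345
Aa: (56 − 58)²/58 = 4/58 = 0.0690
aa: (32 − 29)²/29 = 9/29 = 0.3103
Sum = 0.414

0.414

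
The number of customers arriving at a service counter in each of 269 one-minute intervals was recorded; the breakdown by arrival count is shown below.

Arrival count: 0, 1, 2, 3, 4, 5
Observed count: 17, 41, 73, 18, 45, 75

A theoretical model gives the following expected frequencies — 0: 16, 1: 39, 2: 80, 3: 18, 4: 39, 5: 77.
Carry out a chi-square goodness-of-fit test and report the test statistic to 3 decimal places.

1.753

0: (17 − 16)²/16 = 1/16 = 0.0625
1: (41 − 39)²/39 = 4/39 = 0.1026
2: (73 − 80)²/80 = 49/80 = 0.6125
3: (18 − 18)²/18 = 0/18 = 0.0000
4: (45 − 39)²/39 = 36/39 = 0.9231
5: (75 − 77)²/77 = 4/77 = 0.0519
Sum = 1.753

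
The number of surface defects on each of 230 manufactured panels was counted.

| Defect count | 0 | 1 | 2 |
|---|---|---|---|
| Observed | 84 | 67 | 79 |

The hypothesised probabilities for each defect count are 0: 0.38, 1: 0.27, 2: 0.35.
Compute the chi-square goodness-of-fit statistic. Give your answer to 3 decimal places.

Expected counts E_i = n·p_i: 230×0.38 = 87.4, 230×0.27 = 62.1, 230×0.35 = 80.5.
0: (84 − 87.4)²/87.4 = 11.56/87.4 = 0.1323
1: (67 − 62.1)²/62.1 = 24.01/62.1 = 0.3866
2: (79 − 80.5)²/80.5 = 2.25/80.5 = 0.0280
Sum = 0.547

0.547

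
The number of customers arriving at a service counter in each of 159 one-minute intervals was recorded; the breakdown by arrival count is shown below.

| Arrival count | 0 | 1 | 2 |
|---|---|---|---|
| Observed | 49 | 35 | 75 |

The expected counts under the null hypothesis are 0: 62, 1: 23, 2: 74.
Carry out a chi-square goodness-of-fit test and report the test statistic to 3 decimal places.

9.000

cat         O        E   (O−E)²/E
0          49       62     2.7258
1          35       23     6.2609
2          75       74     0.0135
Sum = 9.000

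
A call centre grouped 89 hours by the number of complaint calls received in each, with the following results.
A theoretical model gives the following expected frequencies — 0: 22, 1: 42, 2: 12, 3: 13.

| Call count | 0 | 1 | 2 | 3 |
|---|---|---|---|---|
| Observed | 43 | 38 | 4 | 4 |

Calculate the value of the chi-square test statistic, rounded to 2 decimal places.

31.99

cat         O        E   (O−E)²/E
0          43       22     20.045
1          38       42      0.381
2           4       12      5.333
3           4       13      6.231
Sum = 31.99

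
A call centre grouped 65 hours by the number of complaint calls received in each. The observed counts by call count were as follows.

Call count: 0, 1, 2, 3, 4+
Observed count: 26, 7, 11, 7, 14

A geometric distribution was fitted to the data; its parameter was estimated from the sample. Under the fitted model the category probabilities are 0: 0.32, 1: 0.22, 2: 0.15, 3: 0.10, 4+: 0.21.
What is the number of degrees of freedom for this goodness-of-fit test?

3

There are k = 5 categories and 1 parameter estimated from the data, so df = 5 − 1 − 1 = 3.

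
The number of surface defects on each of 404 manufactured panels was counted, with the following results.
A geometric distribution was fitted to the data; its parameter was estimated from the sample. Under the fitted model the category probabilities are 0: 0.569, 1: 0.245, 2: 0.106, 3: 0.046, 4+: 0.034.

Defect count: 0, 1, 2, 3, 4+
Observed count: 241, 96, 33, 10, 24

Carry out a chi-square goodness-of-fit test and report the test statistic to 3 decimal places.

Expected counts E_i = n·p_i: 404×0.569 = 229.876, 404×0.245 = 98.98, 404×0.106 = 42.824, 404×0.046 = 18.584, 404×0.034 = 13.736.
0: (241 − 229.876)²/229.876 = 123.743376/229.876 = 0.5383
1: (96 − 98.98)²/98.98 = 8.8804/98.98 = 0.0897
2: (33 − 42.824)²/42.824 = 96.510976/42.824 = 2.2537
3: (10 − 18.584)²/18.584 = 73.685056/18.584 = 3.9650
4+: (24 − 13.736)²/13.736 = 105.349696/13.736 = 7.6696
Sum = 14.516

14.516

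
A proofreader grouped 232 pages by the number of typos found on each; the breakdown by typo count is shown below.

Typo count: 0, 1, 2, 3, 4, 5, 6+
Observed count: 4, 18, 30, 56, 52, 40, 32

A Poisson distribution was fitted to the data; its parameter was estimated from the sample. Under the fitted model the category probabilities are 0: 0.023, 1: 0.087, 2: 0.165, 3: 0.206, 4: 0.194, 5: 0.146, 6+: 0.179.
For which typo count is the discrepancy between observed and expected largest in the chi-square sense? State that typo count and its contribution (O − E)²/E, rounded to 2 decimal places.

Expected counts E_i = n·p_i: 232×0.023 = 5.336, 232×0.087 = 20.184, 232×0.165 = 38.28, 232×0.206 = 47.792, 232×0.194 = 45.008, 232×0.146 = 33.872, 232×0.179 = 41.528.
cat         O        E   (O−E)²/E
0           4    5.336      0.335
1          18   20.184      0.236
2          30    38.28      1.791
3          56   47.792      1.410
4          52   45.008      1.086
5          40   33.872      1.109
6+         32   41.528      2.186
The largest term is for 6+: 2.19.

6+, 2.19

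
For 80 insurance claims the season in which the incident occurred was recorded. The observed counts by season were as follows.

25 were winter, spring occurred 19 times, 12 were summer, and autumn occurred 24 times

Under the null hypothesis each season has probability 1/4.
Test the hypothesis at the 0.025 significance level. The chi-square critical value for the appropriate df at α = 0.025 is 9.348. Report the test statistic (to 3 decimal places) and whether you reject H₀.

5.300; do not reject

Expected count for each of the 4 categories: 80/4 = 20.
χ² = (25−20)²/20 + (19−20)²/20 + (12−20)²/20 + (24−20)²/20
   = 1.2500 + 0.0500 + 3.2000 + 0.8000
Sum = 5.300
df = 3. Since 5.300 < 9.348, we do not reject H₀.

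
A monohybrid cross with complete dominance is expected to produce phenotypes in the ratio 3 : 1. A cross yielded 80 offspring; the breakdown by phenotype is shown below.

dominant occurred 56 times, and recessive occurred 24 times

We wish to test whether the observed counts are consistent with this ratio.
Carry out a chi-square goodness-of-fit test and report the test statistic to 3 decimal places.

1.067

Ratio total = 4. Expected counts: 80×3/4 = 60, 80×1/4 = 20.
cat            O        E   (O−E)²/E
dominant      56       60     0.2667
recessive     24       20     0.8000
Sum = 1.067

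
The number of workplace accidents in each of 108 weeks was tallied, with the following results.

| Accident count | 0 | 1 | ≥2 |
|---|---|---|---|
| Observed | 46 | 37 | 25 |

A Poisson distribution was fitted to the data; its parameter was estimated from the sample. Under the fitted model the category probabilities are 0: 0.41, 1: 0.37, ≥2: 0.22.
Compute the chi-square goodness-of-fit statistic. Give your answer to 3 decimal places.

Expected counts E_i = n·p_i: 108×0.41 = 44.28, 108×0.37 = 39.96, 108×0.22 = 23.76.
0: (46 − 44.28)²/44.28 = 2.9584/44.28 = 0.0668
1: (37 − 39.96)²/39.96 = 8.7616/39.96 = 0.2193
≥2: (25 − 23.76)²/23.76 = 1.5376/23.76 = 0.0647
Sum = 0.351

0.351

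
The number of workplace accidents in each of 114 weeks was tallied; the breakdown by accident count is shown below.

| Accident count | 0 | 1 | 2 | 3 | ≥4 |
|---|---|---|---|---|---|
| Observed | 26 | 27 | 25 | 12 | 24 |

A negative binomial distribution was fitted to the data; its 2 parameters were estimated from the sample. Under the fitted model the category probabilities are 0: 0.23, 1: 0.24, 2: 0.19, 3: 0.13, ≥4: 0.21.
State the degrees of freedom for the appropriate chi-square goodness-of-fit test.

There are k = 5 categories and 2 parameters estimated from the data, so df = 5 − 1 − 2 = 2.

2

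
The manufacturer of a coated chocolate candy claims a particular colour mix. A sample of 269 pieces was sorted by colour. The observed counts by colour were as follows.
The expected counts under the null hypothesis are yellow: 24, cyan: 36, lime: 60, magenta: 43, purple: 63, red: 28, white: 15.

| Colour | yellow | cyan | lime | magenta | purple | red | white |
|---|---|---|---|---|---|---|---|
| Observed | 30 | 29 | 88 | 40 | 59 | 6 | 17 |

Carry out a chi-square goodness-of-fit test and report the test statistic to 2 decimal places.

33.94

yellow: (30 − 24)²/24 = 36/24 = 1.500
cyan: (29 − 36)²/36 = 49/36 = 1.361
lime: (88 − 60)²/60 = 784/60 = 13.067
magenta: (40 − 43)²/43 = 9/43 = 0.209
purple: (59 − 63)²/63 = 16/63 = 0.254
red: (6 − 28)²/28 = 484/28 = 17.286
white: (17 − 15)²/15 = 4/15 = 0.267
Sum = 33.94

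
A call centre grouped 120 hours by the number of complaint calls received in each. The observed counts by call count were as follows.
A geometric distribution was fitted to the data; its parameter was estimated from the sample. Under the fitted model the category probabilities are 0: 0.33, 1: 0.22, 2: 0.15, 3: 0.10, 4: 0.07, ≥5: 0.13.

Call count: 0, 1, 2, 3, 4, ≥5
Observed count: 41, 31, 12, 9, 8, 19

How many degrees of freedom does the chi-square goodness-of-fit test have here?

There are k = 6 categories and 1 parameter estimated from the data, so df = 6 − 1 − 1 = 4.

4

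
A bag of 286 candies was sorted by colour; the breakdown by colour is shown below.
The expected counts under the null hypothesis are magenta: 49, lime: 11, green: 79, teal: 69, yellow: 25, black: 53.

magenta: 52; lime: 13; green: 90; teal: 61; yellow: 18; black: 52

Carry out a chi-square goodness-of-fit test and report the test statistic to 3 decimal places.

magenta: (52 − 49)²/49 = 9/49 = 0.1837
lime: (13 − 11)²/11 = 4/11 = 0.3636
green: (90 − 79)²/79 = 121/79 = 1.5316
teal: (61 − 69)²/69 = 64/69 = 0.9275
yellow: (18 − 25)²/25 = 49/25 = 1.9600
black: (52 − 53)²/53 = 1/53 = 0.0189
Sum = 4.985

4.985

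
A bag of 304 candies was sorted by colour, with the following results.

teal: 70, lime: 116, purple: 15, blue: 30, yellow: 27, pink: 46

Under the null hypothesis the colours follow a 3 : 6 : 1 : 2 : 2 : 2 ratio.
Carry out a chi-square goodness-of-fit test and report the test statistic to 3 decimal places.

Ratio total = 16. Expected counts: 304×3/16 = 57, 304×6/16 = 114, 304×1/16 = 19, 304×2/16 = 38, 304×2/16 = 38, 304×2/16 = 38.
χ² = (70−57)²/57 + (116−114)²/114 + (15−19)²/19 + (30−38)²/38 + (27−38)²/38 + (46−38)²/38
   = 2.9649 + 0.0351 + 0.8421 + 1.6842 + 3.1842 + 1.6842
Sum = 10.395

10.395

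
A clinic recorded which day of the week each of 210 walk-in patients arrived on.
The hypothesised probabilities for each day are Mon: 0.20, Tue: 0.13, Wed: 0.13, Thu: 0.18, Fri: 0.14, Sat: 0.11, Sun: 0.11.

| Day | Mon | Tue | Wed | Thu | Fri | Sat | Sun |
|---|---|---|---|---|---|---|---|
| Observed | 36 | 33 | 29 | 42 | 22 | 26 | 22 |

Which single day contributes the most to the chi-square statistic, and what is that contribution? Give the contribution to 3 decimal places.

Expected counts E_i = n·p_i: 210×0.20 = 42, 210×0.13 = 27.3, 210×0.13 = 27.3, 210×0.18 = 37.8, 210×0.14 = 29.4, 210×0.11 = 23.1, 210×0.11 = 23.1.
cat         O        E   (O−E)²/E
Mon        36       42     0.8571
Tue        33     27.3     1.1901
Wed        29     27.3     0.1059
Thu        42     37.8     0.4667
Fri        22     29.4     1.8626
Sat        26     23.1     0.3641
Sun        22     23.1     0.0524
The largest term is for Fri: 1.863.

Fri, 1.863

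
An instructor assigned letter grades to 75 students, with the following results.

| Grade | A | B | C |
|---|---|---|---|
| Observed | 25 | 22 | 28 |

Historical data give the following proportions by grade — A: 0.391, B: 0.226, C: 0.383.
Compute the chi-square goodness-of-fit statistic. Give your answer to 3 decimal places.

Expected counts E_i = n·p_i: 75×0.391 = 29.325, 75×0.226 = 16.95, 75×0.383 = 28.725.
A: (25 − 29.325)²/29.325 = 18.705625/29.325 = 0.6379
B: (22 − 16.95)²/16.95 = 25.5025/16.95 = 1.5046
C: (28 − 28.725)²/28.725 = 0.525625/28.725 = 0.0183
Sum = 2.161

2.161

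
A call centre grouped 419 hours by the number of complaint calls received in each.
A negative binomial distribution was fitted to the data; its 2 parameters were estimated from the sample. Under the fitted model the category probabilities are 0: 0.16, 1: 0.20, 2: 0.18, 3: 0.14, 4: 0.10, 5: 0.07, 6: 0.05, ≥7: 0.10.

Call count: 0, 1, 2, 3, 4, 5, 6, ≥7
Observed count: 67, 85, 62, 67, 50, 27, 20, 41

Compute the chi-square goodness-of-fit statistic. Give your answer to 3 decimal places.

5.404

Expected counts E_i = n·p_i: 419×0.16 = 67.04, 419×0.20 = 83.8, 419×0.18 = 75.42, 419×0.14 = 58.66, 419×0.10 = 41.9, 419×0.07 = 29.33, 419×0.05 = 20.95, 419×0.10 = 41.9.
0: (67 − 67.04)²/67.04 = 0.0016/67.04 = 0.0000
1: (85 − 83.8)²/83.8 = 1.44/83.8 = 0.0172
2: (62 − 75.42)²/75.42 = 180.0964/75.42 = 2.3879
3: (67 − 58.66)²/58.66 = 69.5556/58.66 = 1.1857
4: (50 − 41.9)²/41.9 = 65.61/41.9 = 1.5659
5: (27 − 29.33)²/29.33 = 5.4289/29.33 = 0.1851
6: (20 − 20.95)²/20.95 = 0.9025/20.95 = 0.0431
≥7: (41 − 41.9)²/41.9 = 0.81/41.9 = 0.0193
Sum = 5.404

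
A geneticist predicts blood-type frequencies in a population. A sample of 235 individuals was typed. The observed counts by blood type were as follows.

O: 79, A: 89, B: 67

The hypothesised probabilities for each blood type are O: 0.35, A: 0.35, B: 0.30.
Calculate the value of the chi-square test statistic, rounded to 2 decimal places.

0.86

Expected counts E_i = n·p_i: 235×0.35 = 82.25, 235×0.35 = 82.25, 235×0.30 = 70.5.
O: (79 − 82.25)²/82.25 = 10.5625/82.25 = 0.128
A: (89 − 82.25)²/82.25 = 45.5625/82.25 = 0.554
B: (67 − 70.5)²/70.5 = 12.25/70.5 = 0.174
Sum = 0.86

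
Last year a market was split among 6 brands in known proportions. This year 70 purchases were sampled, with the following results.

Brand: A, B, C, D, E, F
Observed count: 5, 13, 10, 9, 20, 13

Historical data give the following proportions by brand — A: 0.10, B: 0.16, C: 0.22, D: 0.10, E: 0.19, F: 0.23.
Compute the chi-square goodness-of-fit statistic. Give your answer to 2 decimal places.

7.30

Expected counts E_i = n·p_i: 70×0.10 = 7, 70×0.16 = 11.2, 70×0.22 = 15.4, 70×0.10 = 7, 70×0.19 = 13.3, 70×0.23 = 16.1.
A: (5 − 7)²/7 = 4/7 = 0.571
B: (13 − 11.2)²/11.2 = 3.24/11.2 = 0.289
C: (10 − 15.4)²/15.4 = 29.16/15.4 = 1.894
D: (9 − 7)²/7 = 4/7 = 0.571
E: (20 − 13.3)²/13.3 = 44.89/13.3 = 3.375
F: (13 − 16.1)²/16.1 = 9.61/16.1 = 0.597
Sum = 7.30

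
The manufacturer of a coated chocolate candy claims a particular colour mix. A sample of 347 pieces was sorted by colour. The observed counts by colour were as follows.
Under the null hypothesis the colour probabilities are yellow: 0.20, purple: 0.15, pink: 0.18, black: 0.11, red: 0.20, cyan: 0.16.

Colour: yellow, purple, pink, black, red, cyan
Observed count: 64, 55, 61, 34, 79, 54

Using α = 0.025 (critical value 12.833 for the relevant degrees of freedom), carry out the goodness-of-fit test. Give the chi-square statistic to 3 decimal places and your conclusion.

Expected counts E_i = n·p_i: 347×0.20 = 69.4, 347×0.15 = 52.05, 347×0.18 = 62.46, 347×0.11 = 38.17, 347×0.20 = 69.4, 347×0.16 = 55.52.
yellow: (64 − 69.4)²/69.4 = 29.16/69.4 = 0.4202
purple: (55 − 52.05)²/52.05 = 8.7025/52.05 = 0.1672
pink: (61 − 62.46)²/62.46 = 2.1316/62.46 = 0.0341
black: (34 − 38.17)²/38.17 = 17.3889/38.17 = 0.4556
red: (79 − 69.4)²/69.4 = 92.16/69.4 = 1.3280
cyan: (54 − 55.52)²/55.52 = 2.3104/55.52 = 0.0416
Sum = 2.447
df = 5. Since 2.447 < 12.833, we do not reject H₀.

2.447; do not reject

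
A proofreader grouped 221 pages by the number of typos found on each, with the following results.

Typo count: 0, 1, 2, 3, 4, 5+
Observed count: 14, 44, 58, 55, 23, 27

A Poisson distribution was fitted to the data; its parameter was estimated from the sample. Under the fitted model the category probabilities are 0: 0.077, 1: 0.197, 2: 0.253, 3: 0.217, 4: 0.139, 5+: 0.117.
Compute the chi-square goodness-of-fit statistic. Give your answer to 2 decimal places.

Expected counts E_i = n·p_i: 221×0.077 = 17.017, 221×0.197 = 43.537, 221×0.253 = 55.913, 221×0.217 = 47.957, 221×0.139 = 30.719, 221×0.117 = 25.857.
0: (14 − 17.017)²/17.017 = 9.102289/17.017 = 0.535
1: (44 − 43.537)²/43.537 = 0.214369/43.537 = 0.005
2: (58 − 55.913)²/55.913 = 4.355569/55.913 = 0.078
3: (55 − 47.957)²/47.957 = 49.603849/47.957 = 1.034
4: (23 − 30.719)²/30.719 = 59.582961/30.719 = 1.940
5+: (27 − 25.857)²/25.857 = 1.306449/25.857 = 0.051
Sum = 3.64

3.64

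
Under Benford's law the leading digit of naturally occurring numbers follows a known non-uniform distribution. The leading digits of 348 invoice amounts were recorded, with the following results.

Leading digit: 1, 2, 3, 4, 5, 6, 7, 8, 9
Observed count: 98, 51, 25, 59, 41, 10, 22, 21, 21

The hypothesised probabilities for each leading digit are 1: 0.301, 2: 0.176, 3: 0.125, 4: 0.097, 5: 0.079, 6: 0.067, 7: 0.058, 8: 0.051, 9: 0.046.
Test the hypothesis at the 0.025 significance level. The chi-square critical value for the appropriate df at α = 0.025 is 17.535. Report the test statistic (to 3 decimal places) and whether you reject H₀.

Expected counts E_i = n·p_i: 348×0.301 = 104.748, 348×0.176 = 61.248, 348×0.125 = 43.5, 348×0.097 = 33.756, 348×0.079 = 27.492, 348×0.067 = 23.316, 348×0.058 = 20.184, 348×0.051 = 17.748, 348×0.046 = 16.008.
cat         O        E   (O−E)²/E
1          98  104.748     0.4347
2          51   61.248     1.7147
3          25     43.5     7.8678
4          59   33.756    18.8784
5          41   27.492     6.6371
6          10   23.316     7.6049
7          22   20.184     0.1634
8          21   17.748     0.5959
9          21   16.008     1.5567
Sum = 45.454
df = 8. Since 45.454 > 17.535, we reject H₀.

45.454; reject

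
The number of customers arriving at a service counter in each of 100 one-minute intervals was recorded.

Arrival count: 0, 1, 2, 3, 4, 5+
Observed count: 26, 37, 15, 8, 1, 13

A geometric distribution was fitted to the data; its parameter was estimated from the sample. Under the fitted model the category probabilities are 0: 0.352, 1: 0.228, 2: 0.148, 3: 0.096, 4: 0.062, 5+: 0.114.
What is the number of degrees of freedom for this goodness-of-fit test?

4

There are k = 6 categories and 1 parameter estimated from the data, so df = 6 − 1 − 1 = 4.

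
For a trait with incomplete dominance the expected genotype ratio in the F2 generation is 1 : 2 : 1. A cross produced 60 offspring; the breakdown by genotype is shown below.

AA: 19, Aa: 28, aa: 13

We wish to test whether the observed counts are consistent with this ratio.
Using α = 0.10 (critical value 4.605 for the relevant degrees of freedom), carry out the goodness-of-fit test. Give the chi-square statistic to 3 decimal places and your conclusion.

1.467; do not reject

Ratio total = 4. Expected counts: 60×1/4 = 15, 60×2/4 = 30, 60×1/4 = 15.
AA: (19 − 15)²/15 = 16/15 = 1.0667
Aa: (28 − 30)²/30 = 4/30 = 0.1333
aa: (13 − 15)²/15 = 4/15 = 0.2667
Sum = 1.467
df = 2. Since 1.467 < 4.605, we do not reject H₀.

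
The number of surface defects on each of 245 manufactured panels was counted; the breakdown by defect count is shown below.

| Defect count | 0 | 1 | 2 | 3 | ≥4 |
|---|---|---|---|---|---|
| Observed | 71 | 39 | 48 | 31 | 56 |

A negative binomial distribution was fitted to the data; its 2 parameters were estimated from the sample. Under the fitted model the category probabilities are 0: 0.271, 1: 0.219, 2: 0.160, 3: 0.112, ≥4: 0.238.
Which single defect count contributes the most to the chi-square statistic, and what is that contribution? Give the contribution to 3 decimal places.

1, 4.003

Expected counts E_i = n·p_i: 245×0.271 = 66.395, 245×0.219 = 53.655, 245×0.160 = 39.2, 245×0.112 = 27.44, 245×0.238 = 58.31.
0: (71 − 66.395)²/66.395 = 21.206025/66.395 = 0.3194
1: (39 − 53.655)²/53.655 = 214.769025/53.655 = 4.0028
2: (48 − 39.2)²/39.2 = 77.44/39.2 = 1.9755
3: (31 − 27.44)²/27.44 = 12.6736/27.44 = 0.4619
≥4: (56 − 58.31)²/58.31 = 5.3361/58.31 = 0.0915
The largest term is for 1: 4.003.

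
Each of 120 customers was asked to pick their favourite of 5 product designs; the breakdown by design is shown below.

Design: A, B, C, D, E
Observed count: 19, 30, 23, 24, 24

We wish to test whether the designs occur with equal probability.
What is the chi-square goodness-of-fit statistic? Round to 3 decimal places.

2.583

Expected count for each of the 5 categories: 120/5 = 24.
χ² = (19−24)²/24 + (30−24)²/24 + (23−24)²/24 + (24−24)²/24 + (24−24)²/24
   = 1.0417 + 1.5000 + 0.0417 + 0.0000 + 0.0000
Sum = 2.583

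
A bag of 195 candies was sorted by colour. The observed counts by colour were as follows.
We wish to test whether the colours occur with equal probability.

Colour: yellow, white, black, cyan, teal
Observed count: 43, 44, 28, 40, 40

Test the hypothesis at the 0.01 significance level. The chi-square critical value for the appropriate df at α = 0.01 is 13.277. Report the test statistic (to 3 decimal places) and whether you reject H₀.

4.205; do not reject

Expected count for each of the 5 categories: 195/5 = 39.
χ² = (43−39)²/39 + (44−39)²/39 + (28−39)²/39 + (40−39)²/39 + (40−39)²/39
   = 0.4103 + 0.6410 + 3.1026 + 0.0256 + 0.0256
Sum = 4.205
df = 4. Since 4.205 < 13.277, we do not reject H₀.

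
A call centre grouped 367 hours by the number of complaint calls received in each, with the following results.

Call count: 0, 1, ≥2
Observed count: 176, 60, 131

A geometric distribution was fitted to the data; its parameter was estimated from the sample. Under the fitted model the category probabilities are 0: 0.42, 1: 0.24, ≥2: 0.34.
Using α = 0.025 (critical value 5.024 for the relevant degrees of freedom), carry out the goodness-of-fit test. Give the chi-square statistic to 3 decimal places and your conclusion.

Expected counts E_i = n·p_i: 367×0.42 = 154.14, 367×0.24 = 88.08, 367×0.34 = 124.78.
χ² = (176−154.14)²/154.14 + (60−88.08)²/88.08 + (131−124.78)²/124.78
   = 3.1002 + 8.9519 + 0.3101
Sum = 12.362
df = 1. Since 12.362 > 5.024, we reject H₀.

12.362; reject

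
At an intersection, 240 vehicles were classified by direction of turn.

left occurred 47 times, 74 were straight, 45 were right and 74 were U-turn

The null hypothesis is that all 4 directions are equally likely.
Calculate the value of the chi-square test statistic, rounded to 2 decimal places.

13.10

Under H₀ each category has probability 1/4, so each expected count is 240/4 = 60.
left: (47 − 60)²/60 = 169/60 = 2.817
straight: (74 − 60)²/60 = 196/60 = 3.267
right: (45 − 60)²/60 = 225/60 = 3.750
U-turn: (74 − 60)²/60 = 196/60 = 3.267
Sum = 13.10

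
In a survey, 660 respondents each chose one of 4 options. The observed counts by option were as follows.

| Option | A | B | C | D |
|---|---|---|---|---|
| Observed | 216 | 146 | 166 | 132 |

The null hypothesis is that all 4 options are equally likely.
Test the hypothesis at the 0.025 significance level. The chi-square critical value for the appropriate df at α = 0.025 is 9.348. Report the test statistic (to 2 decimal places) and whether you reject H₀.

24.56; reject

Under H₀ each category has probability 1/4, so each expected count is 660/4 = 165.
cat         O        E   (O−E)²/E
A         216      165     15.764
B         146      165      2.188
C         166      165      0.006
D         132      165      6.600
Sum = 24.56
df = 3. Since 24.56 > 9.348, we reject H₀.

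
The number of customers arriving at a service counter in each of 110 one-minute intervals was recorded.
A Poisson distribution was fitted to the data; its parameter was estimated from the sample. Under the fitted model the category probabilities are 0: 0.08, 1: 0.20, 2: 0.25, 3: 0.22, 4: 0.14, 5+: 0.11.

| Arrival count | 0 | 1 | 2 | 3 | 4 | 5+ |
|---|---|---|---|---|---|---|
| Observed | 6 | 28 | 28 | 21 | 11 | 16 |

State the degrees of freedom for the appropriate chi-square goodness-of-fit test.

4

There are k = 6 categories and 1 parameter estimated from the data, so df = 6 − 1 − 1 = 4.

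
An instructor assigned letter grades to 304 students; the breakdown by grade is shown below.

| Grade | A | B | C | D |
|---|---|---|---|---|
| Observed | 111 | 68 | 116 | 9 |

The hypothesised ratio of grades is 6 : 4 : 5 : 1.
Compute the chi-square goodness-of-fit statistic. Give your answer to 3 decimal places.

10.826

Ratio total = 16. Expected counts: 304×6/16 = 114, 304×4/16 = 76, 304×5/16 = 95, 304×1/16 = 19.
A: (111 − 114)²/114 = 9/114 = 0.0789
B: (68 − 76)²/76 = 64/76 = 0.8421
C: (116 − 95)²/95 = 441/95 = 4.6421
D: (9 − 19)²/19 = 100/19 = 5.2632
Sum = 10.826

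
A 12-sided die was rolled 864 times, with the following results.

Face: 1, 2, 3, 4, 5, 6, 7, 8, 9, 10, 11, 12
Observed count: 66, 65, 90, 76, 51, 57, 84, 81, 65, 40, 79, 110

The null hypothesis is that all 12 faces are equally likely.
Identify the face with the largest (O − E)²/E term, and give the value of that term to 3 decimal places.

12, 20.056

Under H₀ each category has probability 1/12, so each expected count is 864/12 = 72.
1: (66 − 72)²/72 = 36/72 = 0.5000
2: (65 − 72)²/72 = 49/72 = 0.6806
3: (90 − 72)²/72 = 324/72 = 4.5000
4: (76 − 72)²/72 = 16/72 = 0.2222
5: (51 − 72)²/72 = 441/72 = 6.1250
6: (57 − 72)²/72 = 225/72 = 3.1250
7: (84 − 72)²/72 = 144/72 = 2.0000
8: (81 − 72)²/72 = 81/72 = 1.1250
9: (65 − 72)²/72 = 49/72 = 0.6806
10: (40 − 72)²/72 = 1024/72 = 14.2222
11: (79 − 72)²/72 = 49/72 = 0.6806
12: (110 − 72)²/72 = 1444/72 = 20.0556
The largest term is for 12: 20.056.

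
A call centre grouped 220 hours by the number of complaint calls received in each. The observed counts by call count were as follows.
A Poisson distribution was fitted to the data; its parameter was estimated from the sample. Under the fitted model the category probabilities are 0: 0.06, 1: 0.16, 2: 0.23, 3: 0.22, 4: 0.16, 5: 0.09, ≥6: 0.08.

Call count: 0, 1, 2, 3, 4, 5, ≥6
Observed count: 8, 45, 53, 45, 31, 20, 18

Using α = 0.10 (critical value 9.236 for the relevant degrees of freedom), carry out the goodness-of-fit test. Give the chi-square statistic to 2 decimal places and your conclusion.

5.64; do not reject

Expected counts E_i = n·p_i: 220×0.06 = 13.2, 220×0.16 = 35.2, 220×0.23 = 50.6, 220×0.22 = 48.4, 220×0.16 = 35.2, 220×0.09 = 19.8, 220×0.08 = 17.6.
cat         O        E   (O−E)²/E
0           8     13.2      2.048
1          45     35.2      2.728
2          53     50.6      0.114
3          45     48.4      0.239
4          31     35.2      0.501
5          20     19.8      0.002
≥6         18     17.6      0.009
Sum = 5.64
df = 5. Since 5.64 < 9.236, we do not reject H₀.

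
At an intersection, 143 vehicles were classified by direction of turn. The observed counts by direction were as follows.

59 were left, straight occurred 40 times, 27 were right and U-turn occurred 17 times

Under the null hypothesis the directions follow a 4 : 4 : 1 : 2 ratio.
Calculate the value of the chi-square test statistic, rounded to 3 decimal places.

21.904

Ratio total = 11. Expected counts: 143×4/11 = 52, 143×4/11 = 52, 143×1/11 = 13, 143×2/11 = 26.
χ² = (59−52)²/52 + (40−52)²/52 + (27−13)²/13 + (17−26)²/26
   = 0.9423 + 2.7692 + 15.0769 + 3.1154
Sum = 21.904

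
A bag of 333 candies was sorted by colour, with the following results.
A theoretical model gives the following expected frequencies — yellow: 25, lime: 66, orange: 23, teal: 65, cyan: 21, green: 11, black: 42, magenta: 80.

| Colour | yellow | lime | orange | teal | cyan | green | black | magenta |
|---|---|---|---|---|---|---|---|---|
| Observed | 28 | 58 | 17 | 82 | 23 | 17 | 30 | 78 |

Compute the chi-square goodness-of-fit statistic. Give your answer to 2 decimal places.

14.28

cat          O        E   (O−E)²/E
yellow      28       25      0.360
lime        58       66      0.970
orange      17       23      1.565
teal        82       65      4.446
cyan        23       21      0.190
green       17       11      3.273
black       30       42      3.429
magenta     78       80      0.050
Sum = 14.28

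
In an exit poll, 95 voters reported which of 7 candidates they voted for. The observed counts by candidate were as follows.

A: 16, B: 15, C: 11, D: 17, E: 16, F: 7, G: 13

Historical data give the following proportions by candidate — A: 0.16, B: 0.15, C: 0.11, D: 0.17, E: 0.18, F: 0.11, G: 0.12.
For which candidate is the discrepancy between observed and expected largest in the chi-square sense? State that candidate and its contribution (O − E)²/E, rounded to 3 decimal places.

F, 1.139

Expected counts E_i = n·p_i: 95×0.16 = 15.2, 95×0.15 = 14.25, 95×0.11 = 10.45, 95×0.17 = 16.15, 95×0.18 = 17.1, 95×0.11 = 10.45, 95×0.12 = 11.4.
χ² = (16−15.2)²/15.2 + (15−14.25)²/14.25 + (11−10.45)²/10.45 + (17−16.15)²/16.15 + (16−17.1)²/17.1 + (7−10.45)²/10.45 + (13−11.4)²/11.4
   = 0.0421 + 0.0395 + 0.0289 + 0.0447 + 0.0708 + 1.1390 + 0.2246
The largest term is for F: 1.139.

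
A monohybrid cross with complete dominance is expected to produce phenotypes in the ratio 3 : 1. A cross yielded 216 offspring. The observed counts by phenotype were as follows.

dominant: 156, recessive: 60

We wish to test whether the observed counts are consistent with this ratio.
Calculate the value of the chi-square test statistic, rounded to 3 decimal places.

0.889

Ratio total = 4. Expected counts: 216×3/4 = 162, 216×1/4 = 54.
χ² = (156−162)²/162 + (60−54)²/54
   = 0.2222 + 0.6667
Sum = 0.889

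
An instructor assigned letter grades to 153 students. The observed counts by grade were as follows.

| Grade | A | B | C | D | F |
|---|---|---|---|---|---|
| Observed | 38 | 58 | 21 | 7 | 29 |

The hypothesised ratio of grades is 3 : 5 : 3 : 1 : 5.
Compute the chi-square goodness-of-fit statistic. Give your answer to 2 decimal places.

Ratio total = 17. Expected counts: 153×3/17 = 27, 153×5/17 = 45, 153×3/17 = 27, 153×1/17 = 9, 153×5/17 = 45.
A: (38 − 27)²/27 = 121/27 = 4.481
B: (58 − 45)²/45 = 169/45 = 3.756
C: (21 − 27)²/27 = 36/27 = 1.333
D: (7 − 9)²/9 = 4/9 = 0.444
F: (29 − 45)²/45 = 256/45 = 5.689
Sum = 15.70

15.70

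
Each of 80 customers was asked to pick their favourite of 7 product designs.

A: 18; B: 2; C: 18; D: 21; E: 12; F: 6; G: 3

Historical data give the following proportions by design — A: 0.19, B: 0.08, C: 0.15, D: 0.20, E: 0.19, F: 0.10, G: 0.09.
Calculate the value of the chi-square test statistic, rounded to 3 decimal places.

Expected counts E_i = n·p_i: 80×0.19 = 15.2, 80×0.08 = 6.4, 80×0.15 = 12, 80×0.20 = 16, 80×0.19 = 15.2, 80×0.10 = 8, 80×0.09 = 7.2.
A: (18 − 15.2)²/15.2 = 7.84/15.2 = 0.5158
B: (2 − 6.4)²/6.4 = 19.36/6.4 = 3.0250
C: (18 − 12)²/12 = 36/12 = 3.0000
D: (21 − 16)²/16 = 25/16 = 1.5625
E: (12 − 15.2)²/15.2 = 10.24/15.2 = 0.6737
F: (6 − 8)²/8 = 4/8 = 0.5000
G: (3 − 7.2)²/7.2 = 17.64/7.2 = 2.4500
Sum = 11.727

11.727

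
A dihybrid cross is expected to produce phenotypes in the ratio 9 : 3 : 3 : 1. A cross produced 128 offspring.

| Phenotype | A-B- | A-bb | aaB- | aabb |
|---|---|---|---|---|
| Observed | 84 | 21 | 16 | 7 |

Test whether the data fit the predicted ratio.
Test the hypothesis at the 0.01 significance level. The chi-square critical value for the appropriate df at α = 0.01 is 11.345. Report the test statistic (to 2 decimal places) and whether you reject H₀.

Ratio total = 16. Expected counts: 128×9/16 = 72, 128×3/16 = 24, 128×3/16 = 24, 128×1/16 = 8.
cat         O        E   (O−E)²/E
A-B-       84       72      2.000
A-bb       21       24      0.375
aaB-       16       24      2.667
aabb        7        8      0.125
Sum = 5.17
df = 3. Since 5.17 < 11.345, we do not reject H₀.

5.17; do not reject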